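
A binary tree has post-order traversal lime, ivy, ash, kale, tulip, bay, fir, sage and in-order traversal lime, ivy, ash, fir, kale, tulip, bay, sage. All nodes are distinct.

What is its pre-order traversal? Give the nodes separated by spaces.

The last element of post-order is the root; it splits in-order into left and right subtrees.
Root sage: left subtree has 7 nodes {lime, ivy, ash, fir, kale, tulip, bay}, right has 0 { }.
  Root fir: left subtree has 3 nodes {lime, ivy, ash}, right has 3 {kale, tulip, bay}.
    Root ash: left subtree has 2 nodes {lime, ivy}, right has 0 { }.
      Root ivy: left subtree has 1 node {lime}, right has 0 { }.
    Root bay: left subtree has 2 nodes {kale, tulip}, right has 0 { }.
      Root tulip: left subtree has 1 node {kale}, right has 0 { }.

sage fir ash ivy lime bay tulip kale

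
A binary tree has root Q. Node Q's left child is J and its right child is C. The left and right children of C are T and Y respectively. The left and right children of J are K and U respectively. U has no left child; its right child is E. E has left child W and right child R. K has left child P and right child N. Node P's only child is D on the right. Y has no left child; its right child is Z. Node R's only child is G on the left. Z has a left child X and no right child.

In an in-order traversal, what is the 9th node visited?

In-order visits the left subtree, then the node, then the right subtree.
At Q: go left to J.
  At J: go left to K.
    At K: go left to P.
      At P: no left child.
      Visit P.
      At P: go right to D.
        D is a leaf — visit D.
    Visit K.
    At K: go right to N.
      N is a leaf — visit N.
  Visit J.
  At J: go right to U.
    At U: no left child.
    Visit U.
    At U: go right to E.
      At E: go left to W.
        W is a leaf — visit W.
      Visit E.
      At E: go right to R.
        At R: go left to G.
          G is a leaf — visit G.
        Visit R.
        At R: no right child.
Visit Q.
At Q: go right to C.
  At C: go left to T.
    T is a leaf — visit T.
  Visit C.
  At C: go right to Y.
    At Y: no left child.
    Visit Y.
    At Y: go right to Z.
      At Z: go left to X.
        X is a leaf — visit X.
      Visit Z.
      At Z: no right child.
Full in-order sequence: P, D, K, N, J, U, W, E, G, R, Q, T, C, Y, X, Z.

G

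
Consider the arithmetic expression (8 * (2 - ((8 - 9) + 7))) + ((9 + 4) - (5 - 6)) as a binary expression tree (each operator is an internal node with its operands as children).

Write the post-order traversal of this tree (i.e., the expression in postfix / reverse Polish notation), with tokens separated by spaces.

8 2 8 9 - 7 + - * 9 4 + 5 6 - - +

Post-order on an expression tree gives postfix notation: for each operator, emit left operand, right operand, then the operator.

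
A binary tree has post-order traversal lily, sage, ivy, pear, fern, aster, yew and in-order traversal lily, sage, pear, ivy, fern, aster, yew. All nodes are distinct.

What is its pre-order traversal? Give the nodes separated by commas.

yew, aster, fern, pear, sage, lily, ivy

The last element of post-order is the root; it splits in-order into left and right subtrees.
Root yew: left subtree has 6 nodes {lily, sage, pear, ivy, fern, aster}, right has 0 { }.
  Root aster: left subtree has 5 nodes {lily, sage, pear, ivy, fern}, right has 0 { }.
    Root fern: left subtree has 4 nodes {lily, sage, pear, ivy}, right has 0 { }.
      Root pear: left subtree has 2 nodes {lily, sage}, right has 1 {ivy}.
        Root sage: left subtree has 1 node {lily}, right has 0 { }.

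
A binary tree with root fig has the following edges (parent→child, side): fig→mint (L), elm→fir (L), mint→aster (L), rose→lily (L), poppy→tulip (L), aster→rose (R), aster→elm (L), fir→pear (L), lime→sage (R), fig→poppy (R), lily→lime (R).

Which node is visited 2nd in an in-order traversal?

In-order visits the left subtree, then the node, then the right subtree.
At fig: go left to mint.
  At mint: go left to aster.
    At aster: go left to elm.
      At elm: go left to fir.
        At fir: go left to pear.
          pear is a leaf — visit pear.
        Visit fir.
        At fir: no right child.
      Visit elm.
      At elm: no right child.
    Visit aster.
    At aster: go right to rose.
      At rose: go left to lily.
        At lily: no left child.
        Visit lily.
        At lily: go right to lime.
          At lime: no left child.
          Visit lime.
          At lime: go right to sage.
            sage is a leaf — visit sage.
      Visit rose.
      At rose: no right child.
  Visit mint.
  At mint: no right child.
Visit fig.
At fig: go right to poppy.
  At poppy: go left to tulip.
    tulip is a leaf — visit tulip.
  Visit poppy.
  At poppy: no right child.
Full in-order sequence: pear, fir, elm, aster, lily, lime, sage, rose, mint, fig, tulip, poppy.

fir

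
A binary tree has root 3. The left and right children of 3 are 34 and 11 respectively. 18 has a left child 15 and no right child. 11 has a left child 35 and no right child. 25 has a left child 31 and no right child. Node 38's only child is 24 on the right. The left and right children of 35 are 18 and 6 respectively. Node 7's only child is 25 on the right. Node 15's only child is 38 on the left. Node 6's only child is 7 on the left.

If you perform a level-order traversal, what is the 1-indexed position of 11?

3

Level-order visits nodes level by level from the root, left to right within each level.
Level 0: 3
Level 1: 34, 11
Level 2: 35
Level 3: 18, 6
Level 4: 15, 7
Level 5: 38, 25
Level 6: 24, 31
Full level-order sequence: 3, 34, 11, 35, 18, 6, 15, 7, 38, 25, 24, 31.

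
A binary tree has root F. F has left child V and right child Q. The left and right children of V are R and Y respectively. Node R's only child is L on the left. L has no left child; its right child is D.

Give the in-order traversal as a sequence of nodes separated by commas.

In-order visits the left subtree, then the node, then the right subtree.
At F: go left to V.
  At V: go left to R.
    At R: go left to L.
      At L: no left child.
      Visit L.
      At L: go right to D.
        D is a leaf — visit D.
    Visit R.
    At R: no right child.
  Visit V.
  At V: go right to Y.
    Y is a leaf — visit Y.
Visit F.
At F: go right to Q.
  Q is a leaf — visit Q.

L, D, R, V, Y, F, Q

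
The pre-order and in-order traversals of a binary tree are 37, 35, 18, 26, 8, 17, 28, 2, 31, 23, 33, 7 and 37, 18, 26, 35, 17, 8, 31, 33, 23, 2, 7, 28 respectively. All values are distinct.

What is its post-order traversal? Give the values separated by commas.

The first element of pre-order is the root; it splits in-order into left and right subtrees.
Root 37: left subtree has 0 nodes { }, right has 11 {18, 26, 35, 17, 8, 31, 33, 23, 2, 7, 28}.
  Root 35: left subtree has 2 nodes {18, 26}, right has 8 {17, 8, 31, 33, 23, 2, 7, 28}.
    Root 18: left subtree has 0 nodes { }, right has 1 {26}.
    Root 8: left subtree has 1 node {17}, right has 6 {31, 33, 23, 2, 7, 28}.
      Root 28: left subtree has 5 nodes {31, 33, 23, 2, 7}, right has 0 { }.
        Root 2: left subtree has 3 nodes {31, 33, 23}, right has 1 {7}.
          Root 31: left subtree has 0 nodes { }, right has 2 {33, 23}.
            Root 23: left subtree has 1 node {33}, right has 0 { }.

26, 18, 17, 33, 23, 31, 7, 2, 28, 8, 35, 37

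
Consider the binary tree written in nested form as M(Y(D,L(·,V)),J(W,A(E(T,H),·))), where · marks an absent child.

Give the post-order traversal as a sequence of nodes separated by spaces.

Post-order visits the left subtree, then the right subtree, then the node.
At M: go left to Y.
  At Y: go left to D.
    D is a leaf — visit D.
  At Y: go right to L.
    At L: no left child.
    At L: go right to V.
      V is a leaf — visit V.
    Visit L.
  Visit Y.
At M: go right to J.
  At J: go left to W.
    W is a leaf — visit W.
  At J: go right to A.
    At A: go left to E.
      At E: go left to T.
        T is a leaf — visit T.
      At E: go right to H.
        H is a leaf — visit H.
      Visit E.
    At A: no right child.
    Visit A.
  Visit J.
Visit M.

D V L Y W T H E A J M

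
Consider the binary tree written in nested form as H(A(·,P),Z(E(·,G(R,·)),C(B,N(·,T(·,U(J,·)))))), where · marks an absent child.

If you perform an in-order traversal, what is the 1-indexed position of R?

In-order visits the left subtree, then the node, then the right subtree.
At H: go left to A.
  At A: no left child.
  Visit A.
  At A: go right to P.
    P is a leaf — visit P.
Visit H.
At H: go right to Z.
  At Z: go left to E.
    At E: no left child.
    Visit E.
    At E: go right to G.
      At G: go left to R.
        R is a leaf — visit R.
      Visit G.
      At G: no right child.
  Visit Z.
  At Z: go right to C.
    At C: go left to B.
      B is a leaf — visit B.
    Visit C.
    At C: go right to N.
      At N: no left child.
      Visit N.
      At N: go right to T.
        At T: no left child.
        Visit T.
        At T: go right to U.
          At U: go left to J.
            J is a leaf — visit J.
          Visit U.
          At U: no right child.
Full in-order sequence: A, P, H, E, R, G, Z, B, C, N, T, J, U.

5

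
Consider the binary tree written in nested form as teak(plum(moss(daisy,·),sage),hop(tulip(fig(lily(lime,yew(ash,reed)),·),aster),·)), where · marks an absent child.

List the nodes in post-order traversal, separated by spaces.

daisy moss sage plum lime ash reed yew lily fig aster tulip hop teak

Post-order visits the left subtree, then the right subtree, then the node.
At teak: go left to plum.
  At plum: go left to moss.
    At moss: go left to daisy.
      daisy is a leaf — visit daisy.
    At moss: no right child.
    Visit moss.
  At plum: go right to sage.
    sage is a leaf — visit sage.
  Visit plum.
At teak: go right to hop.
  At hop: go left to tulip.
    At tulip: go left to fig.
      At fig: go left to lily.
        At lily: go left to lime.
          lime is a leaf — visit lime.
        At lily: go right to yew.
          At yew: go left to ash.
            ash is a leaf — visit ash.
          At yew: go right to reed.
            reed is a leaf — visit reed.
          Visit yew.
        Visit lily.
      At fig: no right child.
      Visit fig.
    At tulip: go right to aster.
      aster is a leaf — visit aster.
    Visit tulip.
  At hop: no right child.
  Visit hop.
Visit teak.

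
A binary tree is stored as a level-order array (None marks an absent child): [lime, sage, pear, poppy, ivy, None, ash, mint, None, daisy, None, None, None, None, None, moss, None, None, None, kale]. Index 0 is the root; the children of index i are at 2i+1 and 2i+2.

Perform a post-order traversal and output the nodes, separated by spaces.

Post-order visits the left subtree, then the right subtree, then the node.
At lime: go left to sage.
  At sage: go left to poppy.
    At poppy: go left to mint.
      At mint: go left to moss.
        moss is a leaf — visit moss.
      At mint: no right child.
      Visit mint.
    At poppy: no right child.
    Visit poppy.
  At sage: go right to ivy.
    At ivy: go left to daisy.
      At daisy: go left to kale.
        kale is a leaf — visit kale.
      At daisy: no right child.
      Visit daisy.
    At ivy: no right child.
    Visit ivy.
  Visit sage.
At lime: go right to pear.
  At pear: no left child.
  At pear: go right to ash.
    ash is a leaf — visit ash.
  Visit pear.
Visit lime.

moss mint poppy kale daisy ivy sage ash pear lime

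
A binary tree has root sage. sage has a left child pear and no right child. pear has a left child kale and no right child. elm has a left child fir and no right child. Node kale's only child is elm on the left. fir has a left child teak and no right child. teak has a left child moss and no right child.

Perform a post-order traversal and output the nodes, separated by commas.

moss, teak, fir, elm, kale, pear, sage

Post-order visits the left subtree, then the right subtree, then the node.
At sage: go left to pear.
  At pear: go left to kale.
    At kale: go left to elm.
      At elm: go left to fir.
        At fir: go left to teak.
          At teak: go left to moss.
            moss is a leaf — visit moss.
          At teak: no right child.
          Visit teak.
        At fir: no right child.
        Visit fir.
      At elm: no right child.
      Visit elm.
    At kale: no right child.
    Visit kale.
  At pear: no right child.
  Visit pear.
At sage: no right child.
Visit sage.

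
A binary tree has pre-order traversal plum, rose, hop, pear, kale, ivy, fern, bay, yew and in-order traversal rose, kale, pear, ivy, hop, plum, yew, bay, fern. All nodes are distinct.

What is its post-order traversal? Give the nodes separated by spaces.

kale ivy pear hop rose yew bay fern plum

The first element of pre-order is the root; it splits in-order into left and right subtrees.
Root plum: left subtree has 5 nodes {rose, kale, pear, ivy, hop}, right has 3 {yew, bay, fern}.
  Root rose: left subtree has 0 nodes { }, right has 4 {kale, pear, ivy, hop}.
    Root hop: left subtree has 3 nodes {kale, pear, ivy}, right has 0 { }.
      Root pear: left subtree has 1 node {kale}, right has 1 {ivy}.
  Root fern: left subtree has 2 nodes {yew, bay}, right has 0 { }.
    Root bay: left subtree has 1 node {yew}, right has 0 { }.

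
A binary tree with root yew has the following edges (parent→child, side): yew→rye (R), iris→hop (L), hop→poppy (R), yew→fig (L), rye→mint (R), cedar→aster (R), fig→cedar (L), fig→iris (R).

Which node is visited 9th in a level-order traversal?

Level-order visits nodes level by level from the root, left to right within each level.
Level 0: yew
Level 1: fig, rye
Level 2: cedar, iris, mint
Level 3: aster, hop
Level 4: poppy
Full level-order sequence: yew, fig, rye, cedar, iris, mint, aster, hop, poppy.

poppy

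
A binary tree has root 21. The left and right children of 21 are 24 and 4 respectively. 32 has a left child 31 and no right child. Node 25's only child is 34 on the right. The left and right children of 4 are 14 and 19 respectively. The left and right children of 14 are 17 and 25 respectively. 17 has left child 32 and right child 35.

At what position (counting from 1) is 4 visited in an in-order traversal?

10

In-order visits the left subtree, then the node, then the right subtree.
At 21: go left to 24.
  24 is a leaf — visit 24.
Visit 21.
At 21: go right to 4.
  At 4: go left to 14.
    At 14: go left to 17.
      At 17: go left to 32.
        At 32: go left to 31.
          31 is a leaf — visit 31.
        Visit 32.
        At 32: no right child.
      Visit 17.
      At 17: go right to 35.
        35 is a leaf — visit 35.
    Visit 14.
    At 14: go right to 25.
      At 25: no left child.
      Visit 25.
      At 25: go right to 34.
        34 is a leaf — visit 34.
  Visit 4.
  At 4: go right to 19.
    19 is a leaf — visit 19.
Full in-order sequence: 24, 21, 31, 32, 17, 35, 14, 25, 34, 4, 19.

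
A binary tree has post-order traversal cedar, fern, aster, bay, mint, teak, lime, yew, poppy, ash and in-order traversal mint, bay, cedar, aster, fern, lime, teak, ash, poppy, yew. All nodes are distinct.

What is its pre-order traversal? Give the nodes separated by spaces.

ash lime mint bay aster cedar fern teak poppy yew

The last element of post-order is the root; it splits in-order into left and right subtrees.
Root ash: left subtree has 7 nodes {mint, bay, cedar, aster, fern, lime, teak}, right has 2 {poppy, yew}.
  Root lime: left subtree has 5 nodes {mint, bay, cedar, aster, fern}, right has 1 {teak}.
    Root mint: left subtree has 0 nodes { }, right has 4 {bay, cedar, aster, fern}.
      Root bay: left subtree has 0 nodes { }, right has 3 {cedar, aster, fern}.
        Root aster: left subtree has 1 node {cedar}, right has 1 {fern}.
  Root poppy: left subtree has 0 nodes { }, right has 1 {yew}.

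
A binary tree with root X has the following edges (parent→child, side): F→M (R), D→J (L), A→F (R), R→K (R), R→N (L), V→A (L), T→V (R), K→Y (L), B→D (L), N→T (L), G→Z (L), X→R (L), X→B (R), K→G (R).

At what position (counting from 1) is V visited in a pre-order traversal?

5

Pre-order visits the node, then its left subtree, then its right subtree.
Visit X.
At X: go left to R.
  Visit R.
  At R: go left to N.
    Visit N.
    At N: go left to T.
      Visit T.
      At T: no left child.
      At T: go right to V.
        Visit V.
        At V: go left to A.
          Visit A.
          At A: no left child.
          At A: go right to F.
            Visit F.
            At F: no left child.
            At F: go right to M.
              M is a leaf — visit M.
        At V: no right child.
    At N: no right child.
  At R: go right to K.
    Visit K.
    At K: go left to Y.
      Y is a leaf — visit Y.
    At K: go right to G.
      Visit G.
      At G: go left to Z.
        Z is a leaf — visit Z.
      At G: no right child.
At X: go right to B.
  Visit B.
  At B: go left to D.
    Visit D.
    At D: go left to J.
      J is a leaf — visit J.
    At D: no right child.
  At B: no right child.
Full pre-order sequence: X, R, N, T, V, A, F, M, K, Y, G, Z, B, D, J.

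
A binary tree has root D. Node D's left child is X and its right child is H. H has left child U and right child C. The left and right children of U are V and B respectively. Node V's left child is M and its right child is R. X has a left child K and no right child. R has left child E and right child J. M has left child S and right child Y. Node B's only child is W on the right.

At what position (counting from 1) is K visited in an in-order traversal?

In-order visits the left subtree, then the node, then the right subtree.
At D: go left to X.
  At X: go left to K.
    K is a leaf — visit K.
  Visit X.
  At X: no right child.
Visit D.
At D: go right to H.
  At H: go left to U.
    At U: go left to V.
      At V: go left to M.
        At M: go left to S.
          S is a leaf — visit S.
        Visit M.
        At M: go right to Y.
          Y is a leaf — visit Y.
      Visit V.
      At V: go right to R.
        At R: go left to E.
          E is a leaf — visit E.
        Visit R.
        At R: go right to J.
          J is a leaf — visit J.
    Visit U.
    At U: go right to B.
      At B: no left child.
      Visit B.
      At B: go right to W.
        W is a leaf — visit W.
  Visit H.
  At H: go right to C.
    C is a leaf — visit C.
Full in-order sequence: K, X, D, S, M, Y, V, E, R, J, U, B, W, H, C.

1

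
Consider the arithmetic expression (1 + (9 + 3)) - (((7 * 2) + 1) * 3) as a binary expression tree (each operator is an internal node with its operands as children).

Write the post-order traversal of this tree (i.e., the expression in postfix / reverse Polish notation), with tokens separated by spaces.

Post-order on an expression tree gives postfix notation: for each operator, emit left operand, right operand, then the operator.

1 9 3 + + 7 2 * 1 + 3 * -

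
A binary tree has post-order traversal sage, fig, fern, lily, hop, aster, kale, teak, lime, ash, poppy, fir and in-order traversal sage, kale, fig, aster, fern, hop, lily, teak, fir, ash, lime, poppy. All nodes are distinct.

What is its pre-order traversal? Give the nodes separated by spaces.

fir teak kale sage aster fig hop fern lily poppy ash lime

The last element of post-order is the root; it splits in-order into left and right subtrees.
Root fir: left subtree has 8 nodes {sage, kale, fig, aster, fern, hop, lily, teak}, right has 3 {ash, lime, poppy}.
  Root teak: left subtree has 7 nodes {sage, kale, fig, aster, fern, hop, lily}, right has 0 { }.
    Root kale: left subtree has 1 node {sage}, right has 5 {fig, aster, fern, hop, lily}.
      Root aster: left subtree has 1 node {fig}, right has 3 {fern, hop, lily}.
        Root hop: left subtree has 1 node {fern}, right has 1 {lily}.
  Root poppy: left subtree has 2 nodes {ash, lime}, right has 0 { }.
    Root ash: left subtree has 0 nodes { }, right has 1 {lime}.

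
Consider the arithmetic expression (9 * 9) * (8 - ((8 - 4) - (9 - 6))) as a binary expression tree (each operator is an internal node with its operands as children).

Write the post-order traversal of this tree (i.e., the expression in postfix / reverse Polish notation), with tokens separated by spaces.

Post-order on an expression tree gives postfix notation: for each operator, emit left operand, right operand, then the operator.

9 9 * 8 8 4 - 9 6 - - - *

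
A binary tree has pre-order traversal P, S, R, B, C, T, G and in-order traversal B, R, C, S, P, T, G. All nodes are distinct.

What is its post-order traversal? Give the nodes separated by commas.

The first element of pre-order is the root; it splits in-order into left and right subtrees.
Root P: left subtree has 4 nodes {B, R, C, S}, right has 2 {T, G}.
  Root S: left subtree has 3 nodes {B, R, C}, right has 0 { }.
    Root R: left subtree has 1 node {B}, right has 1 {C}.
  Root T: left subtree has 0 nodes { }, right has 1 {G}.

B, C, R, S, G, T, P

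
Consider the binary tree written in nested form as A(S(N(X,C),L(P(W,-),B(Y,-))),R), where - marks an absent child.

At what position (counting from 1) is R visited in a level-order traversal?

Level-order visits nodes level by level from the root, left to right within each level.
Level 0: A
Level 1: S, R
Level 2: N, L
Level 3: X, C, P, B
Level 4: W, Y
Full level-order sequence: A, S, R, N, L, X, C, P, B, W, Y.

3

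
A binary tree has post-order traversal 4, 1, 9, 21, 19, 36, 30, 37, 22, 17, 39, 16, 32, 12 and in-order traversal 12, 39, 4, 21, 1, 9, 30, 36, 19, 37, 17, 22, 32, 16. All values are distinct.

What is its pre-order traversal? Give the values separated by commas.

12, 32, 39, 17, 37, 30, 21, 4, 9, 1, 36, 19, 22, 16

The last element of post-order is the root; it splits in-order into left and right subtrees.
Root 12: left subtree has 0 nodes { }, right has 13 {39, 4, 21, 1, 9, 30, 36, 19, 37, 17, 22, 32, 16}.
  Root 32: left subtree has 11 nodes {39, 4, 21, 1, 9, 30, 36, 19, 37, 17, 22}, right has 1 {16}.
    Root 39: left subtree has 0 nodes { }, right has 10 {4, 21, 1, 9, 30, 36, 19, 37, 17, 22}.
      Root 17: left subtree has 8 nodes {4, 21, 1, 9, 30, 36, 19, 37}, right has 1 {22}.
        Root 37: left subtree has 7 nodes {4, 21, 1, 9, 30, 36, 19}, right has 0 { }.
          Root 30: left subtree has 4 nodes {4, 21, 1, 9}, right has 2 {36, 19}.
            Root 21: left subtree has 1 node {4}, right has 2 {1, 9}.
              Root 9: left subtree has 1 node {1}, right has 0 { }.
            Root 36: left subtree has 0 nodes { }, right has 1 {19}.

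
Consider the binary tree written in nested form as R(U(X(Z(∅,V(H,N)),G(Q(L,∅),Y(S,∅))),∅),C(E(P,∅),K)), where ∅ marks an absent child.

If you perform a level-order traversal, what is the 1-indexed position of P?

Level-order visits nodes level by level from the root, left to right within each level.
Level 0: R
Level 1: U, C
Level 2: X, E, K
Level 3: Z, G, P
Level 4: V, Q, Y
Level 5: H, N, L, S
Full level-order sequence: R, U, C, X, E, K, Z, G, P, V, Q, Y, H, N, L, S.

9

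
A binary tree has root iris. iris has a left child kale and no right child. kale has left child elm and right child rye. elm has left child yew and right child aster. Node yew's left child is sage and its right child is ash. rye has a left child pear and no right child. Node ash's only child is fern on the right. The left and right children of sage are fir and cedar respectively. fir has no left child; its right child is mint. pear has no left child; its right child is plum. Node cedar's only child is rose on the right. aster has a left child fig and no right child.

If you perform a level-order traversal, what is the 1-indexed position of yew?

5

Level-order visits nodes level by level from the root, left to right within each level.
Level 0: iris
Level 1: kale
Level 2: elm, rye
Level 3: yew, aster, pear
Level 4: sage, ash, fig, plum
Level 5: fir, cedar, fern
Level 6: mint, rose
Full level-order sequence: iris, kale, elm, rye, yew, aster, pear, sage, ash, fig, plum, fir, cedar, fern, mint, rose.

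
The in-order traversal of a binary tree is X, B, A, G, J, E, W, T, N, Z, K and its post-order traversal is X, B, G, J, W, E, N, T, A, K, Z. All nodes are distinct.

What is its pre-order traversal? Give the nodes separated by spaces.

The last element of post-order is the root; it splits in-order into left and right subtrees.
Root Z: left subtree has 9 nodes {X, B, A, G, J, E, W, T, N}, right has 1 {K}.
  Root A: left subtree has 2 nodes {X, B}, right has 6 {G, J, E, W, T, N}.
    Root B: left subtree has 1 node {X}, right has 0 { }.
    Root T: left subtree has 4 nodes {G, J, E, W}, right has 1 {N}.
      Root E: left subtree has 2 nodes {G, J}, right has 1 {W}.
        Root J: left subtree has 1 node {G}, right has 0 { }.

Z A B X T E J G W N K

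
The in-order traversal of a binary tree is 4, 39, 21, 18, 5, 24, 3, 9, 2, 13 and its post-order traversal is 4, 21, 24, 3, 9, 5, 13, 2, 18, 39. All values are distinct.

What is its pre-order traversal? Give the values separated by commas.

39, 4, 18, 21, 2, 5, 9, 3, 24, 13

The last element of post-order is the root; it splits in-order into left and right subtrees.
Root 39: left subtree has 1 node {4}, right has 8 {21, 18, 5, 24, 3, 9, 2, 13}.
  Root 18: left subtree has 1 node {21}, right has 6 {5, 24, 3, 9, 2, 13}.
    Root 2: left subtree has 4 nodes {5, 24, 3, 9}, right has 1 {13}.
      Root 5: left subtree has 0 nodes { }, right has 3 {24, 3, 9}.
        Root 9: left subtree has 2 nodes {24, 3}, right has 0 { }.
          Root 3: left subtree has 1 node {24}, right has 0 { }.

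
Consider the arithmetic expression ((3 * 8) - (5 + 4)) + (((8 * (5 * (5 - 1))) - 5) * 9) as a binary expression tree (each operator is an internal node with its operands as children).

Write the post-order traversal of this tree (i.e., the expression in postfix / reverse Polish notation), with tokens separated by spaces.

3 8 * 5 4 + - 8 5 5 1 - * * 5 - 9 * +

Post-order on an expression tree gives postfix notation: for each operator, emit left operand, right operand, then the operator.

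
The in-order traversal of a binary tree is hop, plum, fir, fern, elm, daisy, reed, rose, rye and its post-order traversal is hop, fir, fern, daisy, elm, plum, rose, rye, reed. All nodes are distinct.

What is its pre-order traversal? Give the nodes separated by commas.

reed, plum, hop, elm, fern, fir, daisy, rye, rose

The last element of post-order is the root; it splits in-order into left and right subtrees.
Root reed: left subtree has 6 nodes {hop, plum, fir, fern, elm, daisy}, right has 2 {rose, rye}.
  Root plum: left subtree has 1 node {hop}, right has 4 {fir, fern, elm, daisy}.
    Root elm: left subtree has 2 nodes {fir, fern}, right has 1 {daisy}.
      Root fern: left subtree has 1 node {fir}, right has 0 { }.
  Root rye: left subtree has 1 node {rose}, right has 0 { }.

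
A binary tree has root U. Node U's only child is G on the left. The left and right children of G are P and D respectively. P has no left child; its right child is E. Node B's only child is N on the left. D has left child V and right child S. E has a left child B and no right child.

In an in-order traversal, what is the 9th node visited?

U

In-order visits the left subtree, then the node, then the right subtree.
At U: go left to G.
  At G: go left to P.
    At P: no left child.
    Visit P.
    At P: go right to E.
      At E: go left to B.
        At B: go left to N.
          N is a leaf — visit N.
        Visit B.
        At B: no right child.
      Visit E.
      At E: no right child.
  Visit G.
  At G: go right to D.
    At D: go left to V.
      V is a leaf — visit V.
    Visit D.
    At D: go right to S.
      S is a leaf — visit S.
Visit U.
At U: no right child.
Full in-order sequence: P, N, B, E, G, V, D, S, U.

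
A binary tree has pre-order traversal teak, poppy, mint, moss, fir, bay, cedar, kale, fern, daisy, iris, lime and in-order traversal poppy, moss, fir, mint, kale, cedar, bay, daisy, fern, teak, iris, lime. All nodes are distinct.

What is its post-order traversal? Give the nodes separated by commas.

The first element of pre-order is the root; it splits in-order into left and right subtrees.
Root teak: left subtree has 9 nodes {poppy, moss, fir, mint, kale, cedar, bay, daisy, fern}, right has 2 {iris, lime}.
  Root poppy: left subtree has 0 nodes { }, right has 8 {moss, fir, mint, kale, cedar, bay, daisy, fern}.
    Root mint: left subtree has 2 nodes {moss, fir}, right has 5 {kale, cedar, bay, daisy, fern}.
      Root moss: left subtree has 0 nodes { }, right has 1 {fir}.
      Root bay: left subtree has 2 nodes {kale, cedar}, right has 2 {daisy, fern}.
        Root cedar: left subtree has 1 node {kale}, right has 0 { }.
        Root fern: left subtree has 1 node {daisy}, right has 0 { }.
  Root iris: left subtree has 0 nodes { }, right has 1 {lime}.

fir, moss, kale, cedar, daisy, fern, bay, mint, poppy, lime, iris, teak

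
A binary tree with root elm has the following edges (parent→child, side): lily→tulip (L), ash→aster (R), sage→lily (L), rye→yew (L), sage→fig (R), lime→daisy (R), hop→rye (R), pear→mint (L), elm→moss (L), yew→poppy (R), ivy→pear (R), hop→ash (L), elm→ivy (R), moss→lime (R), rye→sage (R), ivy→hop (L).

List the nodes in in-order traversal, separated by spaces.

moss lime daisy elm ash aster hop yew poppy rye tulip lily sage fig ivy mint pear

In-order visits the left subtree, then the node, then the right subtree.
At elm: go left to moss.
  At moss: no left child.
  Visit moss.
  At moss: go right to lime.
    At lime: no left child.
    Visit lime.
    At lime: go right to daisy.
      daisy is a leaf — visit daisy.
Visit elm.
At elm: go right to ivy.
  At ivy: go left to hop.
    At hop: go left to ash.
      At ash: no left child.
      Visit ash.
      At ash: go right to aster.
        aster is a leaf — visit aster.
    Visit hop.
    At hop: go right to rye.
      At rye: go left to yew.
        At yew: no left child.
        Visit yew.
        At yew: go right to poppy.
          poppy is a leaf — visit poppy.
      Visit rye.
      At rye: go right to sage.
        At sage: go left to lily.
          At lily: go left to tulip.
            tulip is a leaf — visit tulip.
          Visit lily.
          At lily: no right child.
        Visit sage.
        At sage: go right to fig.
          fig is a leaf — visit fig.
  Visit ivy.
  At ivy: go right to pear.
    At pear: go left to mint.
      mint is a leaf — visit mint.
    Visit pear.
    At pear: no right child.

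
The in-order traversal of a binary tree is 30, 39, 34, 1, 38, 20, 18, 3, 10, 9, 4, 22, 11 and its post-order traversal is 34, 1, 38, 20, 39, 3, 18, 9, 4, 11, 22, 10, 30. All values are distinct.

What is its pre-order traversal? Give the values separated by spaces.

30 10 18 39 20 38 1 34 3 22 4 9 11

The last element of post-order is the root; it splits in-order into left and right subtrees.
Root 30: left subtree has 0 nodes { }, right has 12 {39, 34, 1, 38, 20, 18, 3, 10, 9, 4, 22, 11}.
  Root 10: left subtree has 7 nodes {39, 34, 1, 38, 20, 18, 3}, right has 4 {9, 4, 22, 11}.
    Root 18: left subtree has 5 nodes {39, 34, 1, 38, 20}, right has 1 {3}.
      Root 39: left subtree has 0 nodes { }, right has 4 {34, 1, 38, 20}.
        Root 20: left subtree has 3 nodes {34, 1, 38}, right has 0 { }.
          Root 38: left subtree has 2 nodes {34, 1}, right has 0 { }.
            Root 1: left subtree has 1 node {34}, right has 0 { }.
    Root 22: left subtree has 2 nodes {9, 4}, right has 1 {11}.
      Root 4: left subtree has 1 node {9}, right has 0 { }.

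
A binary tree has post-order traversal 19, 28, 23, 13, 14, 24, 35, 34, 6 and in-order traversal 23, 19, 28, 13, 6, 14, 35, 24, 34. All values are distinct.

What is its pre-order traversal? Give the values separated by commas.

6, 13, 23, 28, 19, 34, 35, 14, 24

The last element of post-order is the root; it splits in-order into left and right subtrees.
Root 6: left subtree has 4 nodes {23, 19, 28, 13}, right has 4 {14, 35, 24, 34}.
  Root 13: left subtree has 3 nodes {23, 19, 28}, right has 0 { }.
    Root 23: left subtree has 0 nodes { }, right has 2 {19, 28}.
      Root 28: left subtree has 1 node {19}, right has 0 { }.
  Root 34: left subtree has 3 nodes {14, 35, 24}, right has 0 { }.
    Root 35: left subtree has 1 node {14}, right has 1 {24}.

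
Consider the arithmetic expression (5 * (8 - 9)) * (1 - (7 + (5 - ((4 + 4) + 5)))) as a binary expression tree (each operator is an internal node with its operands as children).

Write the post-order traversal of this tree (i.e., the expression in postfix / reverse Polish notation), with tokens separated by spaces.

5 8 9 - * 1 7 5 4 4 + 5 + - + - *

Post-order on an expression tree gives postfix notation: for each operator, emit left operand, right operand, then the operator.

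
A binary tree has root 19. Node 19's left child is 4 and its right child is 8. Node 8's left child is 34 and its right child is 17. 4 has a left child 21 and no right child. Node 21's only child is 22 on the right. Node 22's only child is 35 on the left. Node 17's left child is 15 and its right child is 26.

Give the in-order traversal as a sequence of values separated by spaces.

21 35 22 4 19 34 8 15 17 26

In-order visits the left subtree, then the node, then the right subtree.
At 19: go left to 4.
  At 4: go left to 21.
    At 21: no left child.
    Visit 21.
    At 21: go right to 22.
      At 22: go left to 35.
        35 is a leaf — visit 35.
      Visit 22.
      At 22: no right child.
  Visit 4.
  At 4: no right child.
Visit 19.
At 19: go right to 8.
  At 8: go left to 34.
    34 is a leaf — visit 34.
  Visit 8.
  At 8: go right to 17.
    At 17: go left to 15.
      15 is a leaf — visit 15.
    Visit 17.
    At 17: go right to 26.
      26 is a leaf — visit 26.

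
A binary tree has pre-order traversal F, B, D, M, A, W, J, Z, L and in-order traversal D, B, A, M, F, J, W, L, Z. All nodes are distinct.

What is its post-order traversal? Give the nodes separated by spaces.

The first element of pre-order is the root; it splits in-order into left and right subtrees.
Root F: left subtree has 4 nodes {D, B, A, M}, right has 4 {J, W, L, Z}.
  Root B: left subtree has 1 node {D}, right has 2 {A, M}.
    Root M: left subtree has 1 node {A}, right has 0 { }.
  Root W: left subtree has 1 node {J}, right has 2 {L, Z}.
    Root Z: left subtree has 1 node {L}, right has 0 { }.

D A M B J L Z W F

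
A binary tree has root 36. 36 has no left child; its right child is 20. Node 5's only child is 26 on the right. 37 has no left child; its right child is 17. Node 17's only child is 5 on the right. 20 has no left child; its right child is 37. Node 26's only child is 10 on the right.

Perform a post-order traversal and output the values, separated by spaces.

Post-order visits the left subtree, then the right subtree, then the node.
At 36: no left child.
At 36: go right to 20.
  At 20: no left child.
  At 20: go right to 37.
    At 37: no left child.
    At 37: go right to 17.
      At 17: no left child.
      At 17: go right to 5.
        At 5: no left child.
        At 5: go right to 26.
          At 26: no left child.
          At 26: go right to 10.
            10 is a leaf — visit 10.
          Visit 26.
        Visit 5.
      Visit 17.
    Visit 37.
  Visit 20.
Visit 36.

10 26 5 17 37 20 36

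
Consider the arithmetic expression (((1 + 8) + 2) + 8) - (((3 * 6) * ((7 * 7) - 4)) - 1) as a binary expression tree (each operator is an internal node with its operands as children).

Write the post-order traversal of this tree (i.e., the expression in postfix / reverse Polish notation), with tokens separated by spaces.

1 8 + 2 + 8 + 3 6 * 7 7 * 4 - * 1 - -

Post-order on an expression tree gives postfix notation: for each operator, emit left operand, right operand, then the operator.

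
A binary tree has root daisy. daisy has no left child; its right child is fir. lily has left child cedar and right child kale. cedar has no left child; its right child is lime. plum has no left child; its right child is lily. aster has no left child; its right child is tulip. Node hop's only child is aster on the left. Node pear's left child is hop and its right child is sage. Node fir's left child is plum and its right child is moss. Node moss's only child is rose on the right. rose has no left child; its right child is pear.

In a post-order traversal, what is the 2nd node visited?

cedar

Post-order visits the left subtree, then the right subtree, then the node.
At daisy: no left child.
At daisy: go right to fir.
  At fir: go left to plum.
    At plum: no left child.
    At plum: go right to lily.
      At lily: go left to cedar.
        At cedar: no left child.
        At cedar: go right to lime.
          lime is a leaf — visit lime.
        Visit cedar.
      At lily: go right to kale.
        kale is a leaf — visit kale.
      Visit lily.
    Visit plum.
  At fir: go right to moss.
    At moss: no left child.
    At moss: go right to rose.
      At rose: no left child.
      At rose: go right to pear.
        At pear: go left to hop.
          At hop: go left to aster.
            At aster: no left child.
            At aster: go right to tulip.
              tulip is a leaf — visit tulip.
            Visit aster.
          At hop: no right child.
          Visit hop.
        At pear: go right to sage.
          sage is a leaf — visit sage.
        Visit pear.
      Visit rose.
    Visit moss.
  Visit fir.
Visit daisy.
Full post-order sequence: lime, cedar, kale, lily, plum, tulip, aster, hop, sage, pear, rose, moss, fir, daisy.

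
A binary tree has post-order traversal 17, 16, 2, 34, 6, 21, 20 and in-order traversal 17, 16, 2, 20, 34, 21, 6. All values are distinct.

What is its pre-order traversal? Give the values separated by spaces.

The last element of post-order is the root; it splits in-order into left and right subtrees.
Root 20: left subtree has 3 nodes {17, 16, 2}, right has 3 {34, 21, 6}.
  Root 2: left subtree has 2 nodes {17, 16}, right has 0 { }.
    Root 16: left subtree has 1 node {17}, right has 0 { }.
  Root 21: left subtree has 1 node {34}, right has 1 {6}.

20 2 16 17 21 34 6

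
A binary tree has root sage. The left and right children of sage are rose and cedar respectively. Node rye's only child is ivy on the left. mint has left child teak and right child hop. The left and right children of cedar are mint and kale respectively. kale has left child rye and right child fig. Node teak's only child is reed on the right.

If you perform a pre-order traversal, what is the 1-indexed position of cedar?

Pre-order visits the node, then its left subtree, then its right subtree.
Visit sage.
At sage: go left to rose.
  rose is a leaf — visit rose.
At sage: go right to cedar.
  Visit cedar.
  At cedar: go left to mint.
    Visit mint.
    At mint: go left to teak.
      Visit teak.
      At teak: no left child.
      At teak: go right to reed.
        reed is a leaf — visit reed.
    At mint: go right to hop.
      hop is a leaf — visit hop.
  At cedar: go right to kale.
    Visit kale.
    At kale: go left to rye.
      Visit rye.
      At rye: go left to ivy.
        ivy is a leaf — visit ivy.
      At rye: no right child.
    At kale: go right to fig.
      fig is a leaf — visit fig.
Full pre-order sequence: sage, rose, cedar, mint, teak, reed, hop, kale, rye, ivy, fig.

3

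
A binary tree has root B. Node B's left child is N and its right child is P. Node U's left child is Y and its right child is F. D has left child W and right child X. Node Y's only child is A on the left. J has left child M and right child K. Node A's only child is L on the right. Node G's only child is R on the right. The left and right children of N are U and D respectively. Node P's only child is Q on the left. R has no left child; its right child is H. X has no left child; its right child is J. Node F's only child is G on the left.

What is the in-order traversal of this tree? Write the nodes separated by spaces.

A L Y U G R H F N W D X M J K B Q P

In-order visits the left subtree, then the node, then the right subtree.
At B: go left to N.
  At N: go left to U.
    At U: go left to Y.
      At Y: go left to A.
        At A: no left child.
        Visit A.
        At A: go right to L.
          L is a leaf — visit L.
      Visit Y.
      At Y: no right child.
    Visit U.
    At U: go right to F.
      At F: go left to G.
        At G: no left child.
        Visit G.
        At G: go right to R.
          At R: no left child.
          Visit R.
          At R: go right to H.
            H is a leaf — visit H.
      Visit F.
      At F: no right child.
  Visit N.
  At N: go right to D.
    At D: go left to W.
      W is a leaf — visit W.
    Visit D.
    At D: go right to X.
      At X: no left child.
      Visit X.
      At X: go right to J.
        At J: go left to M.
          M is a leaf — visit M.
        Visit J.
        At J: go right to K.
          K is a leaf — visit K.
Visit B.
At B: go right to P.
  At P: go left to Q.
    Q is a leaf — visit Q.
  Visit P.
  At P: no right child.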